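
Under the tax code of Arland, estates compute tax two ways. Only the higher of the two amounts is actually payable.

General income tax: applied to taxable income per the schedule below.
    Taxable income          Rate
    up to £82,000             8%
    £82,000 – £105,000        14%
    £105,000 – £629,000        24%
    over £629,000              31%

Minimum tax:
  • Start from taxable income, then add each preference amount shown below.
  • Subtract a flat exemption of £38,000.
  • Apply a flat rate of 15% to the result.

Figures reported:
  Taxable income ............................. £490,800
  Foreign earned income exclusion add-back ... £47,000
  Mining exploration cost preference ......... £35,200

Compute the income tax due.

£102,372

General income tax:
  £82,000 × 8% = £6,560
  £23,000 × 14% = £3,220
  £385,800 × 24% = £92,592
  → £102,372

Minimum tax:
  Adjusted income: £490,800 + £47,000 + £35,200 = £573,000
  Less exemption £38,000 → base £535,000
  £535,000 × 15% = £80,250

£102,372 > £80,250, so the general income tax governs.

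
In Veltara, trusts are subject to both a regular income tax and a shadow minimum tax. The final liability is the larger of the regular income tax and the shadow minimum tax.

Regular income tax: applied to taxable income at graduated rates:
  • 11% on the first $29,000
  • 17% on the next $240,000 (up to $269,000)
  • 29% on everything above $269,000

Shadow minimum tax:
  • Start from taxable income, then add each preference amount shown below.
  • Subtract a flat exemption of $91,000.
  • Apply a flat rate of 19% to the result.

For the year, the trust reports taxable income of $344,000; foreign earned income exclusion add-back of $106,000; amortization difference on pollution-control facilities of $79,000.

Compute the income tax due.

Shadow minimum tax:
  Adjusted income: $344,000 + $106,000 + $79,000 = $529,000
  Less exemption $91,000 → base $438,000
  $438,000 × 19% = $83,220

Regular income tax:
  $29,000 × 11% = $3,190
  $240,000 × 17% = $40,800
  $75,000 × 29% = $21,750
  → $65,740

$83,220 > $65,740, so the shadow minimum tax is the binding amount.

$83,220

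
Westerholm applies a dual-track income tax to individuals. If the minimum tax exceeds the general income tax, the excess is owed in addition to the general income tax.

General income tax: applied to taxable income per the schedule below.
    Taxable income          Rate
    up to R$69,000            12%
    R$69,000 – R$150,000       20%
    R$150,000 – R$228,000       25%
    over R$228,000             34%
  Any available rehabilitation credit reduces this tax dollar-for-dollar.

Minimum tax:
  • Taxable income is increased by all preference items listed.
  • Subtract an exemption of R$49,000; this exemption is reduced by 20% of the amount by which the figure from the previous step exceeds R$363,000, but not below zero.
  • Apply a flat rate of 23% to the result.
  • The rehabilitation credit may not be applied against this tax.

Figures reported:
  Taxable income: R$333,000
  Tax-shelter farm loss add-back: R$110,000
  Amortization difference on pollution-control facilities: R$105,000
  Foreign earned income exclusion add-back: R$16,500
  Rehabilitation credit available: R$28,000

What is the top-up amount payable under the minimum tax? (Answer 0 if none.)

Minimum tax:
  Adjusted income: R$333,000 + R$110,000 + R$105,000 + R$16,500 = R$564,500
  Exemption: R$49,000 − 20% × (R$564,500 − R$363,000) = R$49,000 − R$40,300 = R$8,700
  Base: R$564,500 − R$8,700 = R$555,800
  R$555,800 × 23% = R$127,834

General income tax:
  R$69,000 × 12% = R$8,280
  R$81,000 × 20% = R$16,200
  R$78,000 × 25% = R$19,500
  R$105,000 × 34% = R$35,700
  → R$79,680
  Less rehabilitation credit R$28,000 → R$51,680

Excess of minimum tax over general income tax: R$127,834 − R$51,680 = R$76,154.

R$76,154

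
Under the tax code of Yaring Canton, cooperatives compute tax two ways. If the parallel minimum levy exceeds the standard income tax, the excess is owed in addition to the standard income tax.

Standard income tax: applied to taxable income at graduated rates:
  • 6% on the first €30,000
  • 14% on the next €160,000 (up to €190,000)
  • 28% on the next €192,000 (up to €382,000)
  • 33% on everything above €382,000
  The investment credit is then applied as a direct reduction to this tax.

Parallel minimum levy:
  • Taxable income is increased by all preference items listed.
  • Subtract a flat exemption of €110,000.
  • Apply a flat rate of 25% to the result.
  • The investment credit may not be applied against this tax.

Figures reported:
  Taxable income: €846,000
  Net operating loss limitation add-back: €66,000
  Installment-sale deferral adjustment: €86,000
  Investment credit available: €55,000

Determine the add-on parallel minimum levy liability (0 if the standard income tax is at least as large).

€45,920

Standard income tax:
  €30,000 × 6% = €1,800
  €160,000 × 14% = €22,400
  €192,000 × 28% = €53,760
  €464,000 × 33% = €153,120
  → €231,080
  Less investment credit €55,000 → €176,080

Parallel minimum levy:
  Adjusted income: €846,000 + €66,000 + €86,000 = €998,000
  Less exemption €110,000 → base €888,000
  €888,000 × 25% = €222,000

Excess of parallel minimum levy over standard income tax: €222,000 − €176,080 = €45,920.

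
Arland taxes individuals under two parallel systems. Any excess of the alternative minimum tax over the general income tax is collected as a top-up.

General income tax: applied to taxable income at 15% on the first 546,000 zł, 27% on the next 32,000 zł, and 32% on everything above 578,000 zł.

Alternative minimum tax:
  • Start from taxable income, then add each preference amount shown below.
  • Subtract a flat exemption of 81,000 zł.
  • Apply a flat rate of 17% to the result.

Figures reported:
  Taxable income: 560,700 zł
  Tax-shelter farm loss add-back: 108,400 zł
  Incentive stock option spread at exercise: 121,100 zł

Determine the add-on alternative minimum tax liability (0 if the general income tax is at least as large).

34,695 zł

Alternative minimum tax:
  Adjusted income: 560,700 zł + 108,400 zł + 121,100 zł = 790,200 zł
  Less exemption 81,000 zł → base 709,200 zł
  709,200 zł × 17% = 120,564 zł

General income tax:
  546,000 zł × 15% = 81,900 zł
  14,700 zł × 27% = 3,969 zł
  → 85,869 zł

Excess of alternative minimum tax over general income tax: 120,564 zł − 85,869 zł = 34,695 zł.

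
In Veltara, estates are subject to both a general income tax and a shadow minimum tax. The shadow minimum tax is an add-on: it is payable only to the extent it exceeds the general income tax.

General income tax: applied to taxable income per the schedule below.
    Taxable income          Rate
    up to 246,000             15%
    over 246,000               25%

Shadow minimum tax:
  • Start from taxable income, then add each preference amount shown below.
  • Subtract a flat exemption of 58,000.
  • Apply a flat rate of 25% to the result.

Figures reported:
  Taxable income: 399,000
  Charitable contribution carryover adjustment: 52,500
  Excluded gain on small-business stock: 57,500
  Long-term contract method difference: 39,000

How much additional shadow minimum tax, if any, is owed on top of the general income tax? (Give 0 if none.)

General income tax:
  246,000 × 15% = 36,900
  153,000 × 25% = 38,250
  → 75,150

Shadow minimum tax:
  Adjusted income: 399,000 + 52,500 + 57,500 + 39,000 = 548,000
  Less exemption 58,000 → base 490,000
  490,000 × 25% = 122,500

Excess of shadow minimum tax over general income tax: 122,500 − 75,150 = 47,350.

47,350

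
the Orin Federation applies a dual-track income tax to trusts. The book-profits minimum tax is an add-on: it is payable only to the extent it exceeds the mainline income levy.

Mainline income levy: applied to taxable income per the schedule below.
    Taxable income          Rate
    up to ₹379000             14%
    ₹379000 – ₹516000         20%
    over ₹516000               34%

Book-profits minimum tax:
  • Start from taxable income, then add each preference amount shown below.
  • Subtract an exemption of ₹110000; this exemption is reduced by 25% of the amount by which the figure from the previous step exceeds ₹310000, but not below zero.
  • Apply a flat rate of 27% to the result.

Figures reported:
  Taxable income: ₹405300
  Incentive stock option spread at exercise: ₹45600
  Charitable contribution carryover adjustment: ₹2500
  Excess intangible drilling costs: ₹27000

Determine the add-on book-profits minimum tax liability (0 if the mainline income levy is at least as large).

Mainline income levy:
  ₹379000 × 14% = ₹53060
  ₹26300 × 20% = ₹5260
  → ₹58320

Book-profits minimum tax:
  Adjusted income: ₹405300 + ₹45600 + ₹2500 + ₹27000 = ₹480400
  Exemption: ₹110000 − 25% × (₹480400 − ₹310000) = ₹110000 − ₹42600 = ₹67400
  Base: ₹480400 − ₹67400 = ₹413000
  ₹413000 × 27% = ₹111510

Excess of book-profits minimum tax over mainline income levy: ₹111510 − ₹58320 = ₹53190.

₹53190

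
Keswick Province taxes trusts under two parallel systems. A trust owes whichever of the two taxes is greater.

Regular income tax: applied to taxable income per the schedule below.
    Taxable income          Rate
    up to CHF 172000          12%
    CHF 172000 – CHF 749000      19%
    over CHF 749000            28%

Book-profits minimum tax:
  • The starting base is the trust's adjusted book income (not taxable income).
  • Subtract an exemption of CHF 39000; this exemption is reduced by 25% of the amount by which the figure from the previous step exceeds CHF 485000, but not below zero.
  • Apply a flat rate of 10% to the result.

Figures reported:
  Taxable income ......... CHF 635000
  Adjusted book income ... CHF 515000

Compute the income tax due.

CHF 108610

Book-profits minimum tax:
  Base (adjusted book income): CHF 515000
  Exemption: CHF 39000 − 25% × (CHF 515000 − CHF 485000) = CHF 39000 − CHF 7500 = CHF 31500
  Base: CHF 515000 − CHF 31500 = CHF 483500
  CHF 483500 × 10% = CHF 48350

Regular income tax:
  CHF 172000 × 12% = CHF 20640
  CHF 463000 × 19% = CHF 87970
  → CHF 108610

CHF 108610 > CHF 48350, so the regular income tax governs.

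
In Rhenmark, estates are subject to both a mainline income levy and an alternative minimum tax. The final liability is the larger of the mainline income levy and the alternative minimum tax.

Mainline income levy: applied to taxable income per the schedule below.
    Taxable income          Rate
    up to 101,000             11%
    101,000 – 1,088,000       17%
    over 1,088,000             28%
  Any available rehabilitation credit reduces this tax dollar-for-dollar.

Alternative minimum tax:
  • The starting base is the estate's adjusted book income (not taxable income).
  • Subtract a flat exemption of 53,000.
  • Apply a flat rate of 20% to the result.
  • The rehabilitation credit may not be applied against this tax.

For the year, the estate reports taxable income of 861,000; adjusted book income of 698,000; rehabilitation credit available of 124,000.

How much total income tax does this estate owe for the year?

Mainline income levy:
  101,000 × 11% = 11,110
  760,000 × 17% = 129,200
  → 140,310
  Less rehabilitation credit 124,000 → 16,310

Alternative minimum tax:
  Base (adjusted book income): 698,000
  Less exemption 53,000 → base 645,000
  645,000 × 20% = 129,000

129,000 > 16,310, so the alternative minimum tax is the binding amount.

129,000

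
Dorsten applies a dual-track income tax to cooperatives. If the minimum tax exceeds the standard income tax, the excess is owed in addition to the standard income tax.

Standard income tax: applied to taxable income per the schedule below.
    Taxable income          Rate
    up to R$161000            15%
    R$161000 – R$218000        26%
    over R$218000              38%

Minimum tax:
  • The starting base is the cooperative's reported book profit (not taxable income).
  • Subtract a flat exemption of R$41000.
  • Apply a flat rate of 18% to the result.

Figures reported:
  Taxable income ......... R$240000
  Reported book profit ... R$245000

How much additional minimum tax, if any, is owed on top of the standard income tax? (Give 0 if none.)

Standard income tax:
  R$161000 × 15% = R$24150
  R$57000 × 26% = R$14820
  R$22000 × 38% = R$8360
  → R$47330

Minimum tax:
  Base (reported book profit): R$245000
  Less exemption R$41000 → base R$204000
  R$204000 × 18% = R$36720

R$36720 ≤ R$47330, so no add-on is due.

R$0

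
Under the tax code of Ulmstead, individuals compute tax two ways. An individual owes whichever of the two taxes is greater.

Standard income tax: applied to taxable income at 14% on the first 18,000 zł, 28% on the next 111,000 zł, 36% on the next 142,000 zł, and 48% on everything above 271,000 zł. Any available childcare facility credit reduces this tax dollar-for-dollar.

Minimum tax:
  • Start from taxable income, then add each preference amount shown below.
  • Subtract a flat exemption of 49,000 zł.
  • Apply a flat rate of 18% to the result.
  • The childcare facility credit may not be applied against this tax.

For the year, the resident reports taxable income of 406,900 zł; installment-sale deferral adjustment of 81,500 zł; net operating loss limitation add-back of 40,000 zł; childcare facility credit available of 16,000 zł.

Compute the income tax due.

133,952 zł

Minimum tax:
  Adjusted income: 406,900 zł + 81,500 zł + 40,000 zł = 528,400 zł
  Less exemption 49,000 zł → base 479,400 zł
  479,400 zł × 18% = 86,292 zł

Standard income tax:
  18,000 zł × 14% = 2,520 zł
  111,000 zł × 28% = 31,080 zł
  142,000 zł × 36% = 51,120 zł
  135,900 zł × 48% = 65,232 zł
  → 149,952 zł
  Less childcare facility credit 16,000 zł → 133,952 zł

133,952 zł > 86,292 zł, so the standard income tax governs.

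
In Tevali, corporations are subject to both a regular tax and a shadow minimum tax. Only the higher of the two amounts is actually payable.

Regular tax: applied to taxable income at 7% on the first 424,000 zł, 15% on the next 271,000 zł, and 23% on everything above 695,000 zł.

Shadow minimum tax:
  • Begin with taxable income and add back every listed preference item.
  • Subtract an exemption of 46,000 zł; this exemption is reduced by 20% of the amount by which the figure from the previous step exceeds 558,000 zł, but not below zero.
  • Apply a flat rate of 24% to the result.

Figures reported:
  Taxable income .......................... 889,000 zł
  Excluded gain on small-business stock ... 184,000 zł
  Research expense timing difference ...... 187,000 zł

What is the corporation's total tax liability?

302,400 zł

Shadow minimum tax:
  Adjusted income: 889,000 zł + 184,000 zł + 187,000 zł = 1,260,000 zł
  Exemption: 20% × (1,260,000 zł − 558,000 zł) = 140,400 zł ≥ 46,000 zł, so the exemption is fully phased out
  Base: 1,260,000 zł − 0 zł = 1,260,000 zł
  1,260,000 zł × 24% = 302,400 zł

Regular tax:
  424,000 zł × 7% = 29,680 zł
  271,000 zł × 15% = 40,650 zł
  194,000 zł × 23% = 44,620 zł
  → 114,950 zł

302,400 zł > 114,950 zł, so the shadow minimum tax is the binding amount.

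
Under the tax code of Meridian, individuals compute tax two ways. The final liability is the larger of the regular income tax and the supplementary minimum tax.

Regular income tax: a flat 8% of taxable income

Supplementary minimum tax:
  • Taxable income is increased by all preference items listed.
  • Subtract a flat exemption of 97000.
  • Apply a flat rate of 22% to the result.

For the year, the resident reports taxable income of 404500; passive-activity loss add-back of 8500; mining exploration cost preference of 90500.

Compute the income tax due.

Regular income tax:
  404500 × 8% = 32360

Supplementary minimum tax:
  Adjusted income: 404500 + 8500 + 90500 = 503500
  Less exemption 97000 → base 406500
  406500 × 22% = 89430

89430 > 32360, so the supplementary minimum tax is the binding amount.

89430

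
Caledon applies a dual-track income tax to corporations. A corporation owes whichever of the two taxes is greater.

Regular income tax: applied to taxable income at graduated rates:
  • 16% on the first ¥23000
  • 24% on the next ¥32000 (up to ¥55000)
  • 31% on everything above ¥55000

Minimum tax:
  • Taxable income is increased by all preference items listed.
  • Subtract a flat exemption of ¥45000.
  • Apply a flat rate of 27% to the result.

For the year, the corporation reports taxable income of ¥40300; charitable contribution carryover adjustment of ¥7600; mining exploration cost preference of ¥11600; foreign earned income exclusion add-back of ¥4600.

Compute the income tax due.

¥7832

Minimum tax:
  Adjusted income: ¥40300 + ¥7600 + ¥11600 + ¥4600 = ¥64100
  Less exemption ¥45000 → base ¥19100
  ¥19100 × 27% = ¥5157

Regular income tax:
  ¥23000 × 16% = ¥3680
  ¥17300 × 24% = ¥4152
  → ¥7832

¥7832 > ¥5157, so the regular income tax governs.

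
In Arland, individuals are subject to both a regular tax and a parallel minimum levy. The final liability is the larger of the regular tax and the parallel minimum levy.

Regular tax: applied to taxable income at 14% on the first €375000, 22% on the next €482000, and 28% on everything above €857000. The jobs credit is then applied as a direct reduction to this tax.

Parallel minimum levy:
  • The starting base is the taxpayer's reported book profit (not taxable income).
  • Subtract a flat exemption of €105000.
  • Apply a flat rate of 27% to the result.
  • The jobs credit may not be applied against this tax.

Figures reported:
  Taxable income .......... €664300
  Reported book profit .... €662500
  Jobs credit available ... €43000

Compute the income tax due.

€150525

Regular tax:
  €375000 × 14% = €52500
  €289300 × 22% = €63646
  → €116146
  Less jobs credit €43000 → €73146

Parallel minimum levy:
  Base (reported book profit): €662500
  Less exemption €105000 → base €557500
  €557500 × 27% = €150525

€150525 > €73146, so the parallel minimum levy is the binding amount.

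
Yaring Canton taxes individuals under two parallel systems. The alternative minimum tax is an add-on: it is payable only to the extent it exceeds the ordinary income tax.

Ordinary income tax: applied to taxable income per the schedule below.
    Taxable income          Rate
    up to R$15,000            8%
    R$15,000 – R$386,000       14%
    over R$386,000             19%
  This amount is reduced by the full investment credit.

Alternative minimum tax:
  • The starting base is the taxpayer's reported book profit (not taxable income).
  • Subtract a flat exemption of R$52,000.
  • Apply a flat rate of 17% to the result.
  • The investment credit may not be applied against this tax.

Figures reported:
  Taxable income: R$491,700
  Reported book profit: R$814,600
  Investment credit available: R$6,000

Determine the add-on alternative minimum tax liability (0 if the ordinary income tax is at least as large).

R$62,419

Alternative minimum tax:
  Base (reported book profit): R$814,600
  Less exemption R$52,000 → base R$762,600
  R$762,600 × 17% = R$129,642

Ordinary income tax:
  R$15,000 × 8% = R$1,200
  R$371,000 × 14% = R$51,940
  R$105,700 × 19% = R$20,083
  → R$73,223
  Less investment credit R$6,000 → R$67,223

Excess of alternative minimum tax over ordinary income tax: R$129,642 − R$67,223 = R$62,419.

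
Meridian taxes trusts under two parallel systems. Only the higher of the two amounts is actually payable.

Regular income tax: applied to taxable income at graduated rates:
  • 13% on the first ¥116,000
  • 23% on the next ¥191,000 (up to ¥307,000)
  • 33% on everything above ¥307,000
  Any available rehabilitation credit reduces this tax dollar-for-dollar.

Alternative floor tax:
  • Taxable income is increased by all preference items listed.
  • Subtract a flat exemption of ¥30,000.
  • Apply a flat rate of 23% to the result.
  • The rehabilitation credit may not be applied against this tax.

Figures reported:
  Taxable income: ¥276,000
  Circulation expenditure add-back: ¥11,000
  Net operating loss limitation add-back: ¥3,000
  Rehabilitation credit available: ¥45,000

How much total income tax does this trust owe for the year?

¥59,800

Regular income tax:
  ¥116,000 × 13% = ¥15,080
  ¥160,000 × 23% = ¥36,800
  → ¥51,880
  Less rehabilitation credit ¥45,000 → ¥6,880

Alternative floor tax:
  Adjusted income: ¥276,000 + ¥11,000 + ¥3,000 = ¥290,000
  Less exemption ¥30,000 → base ¥260,000
  ¥260,000 × 23% = ¥59,800

¥59,800 > ¥6,880, so the alternative floor tax is the binding amount.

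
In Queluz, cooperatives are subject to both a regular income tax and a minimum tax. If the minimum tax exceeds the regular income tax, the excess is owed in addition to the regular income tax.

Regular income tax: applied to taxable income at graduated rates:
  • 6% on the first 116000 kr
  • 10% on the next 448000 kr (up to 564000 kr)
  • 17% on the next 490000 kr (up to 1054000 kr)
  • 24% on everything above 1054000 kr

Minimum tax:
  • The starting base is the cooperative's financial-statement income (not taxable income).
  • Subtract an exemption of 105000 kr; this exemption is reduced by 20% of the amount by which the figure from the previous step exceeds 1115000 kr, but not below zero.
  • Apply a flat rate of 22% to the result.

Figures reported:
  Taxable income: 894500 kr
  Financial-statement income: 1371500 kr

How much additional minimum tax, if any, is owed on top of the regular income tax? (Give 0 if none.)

181971 kr

Regular income tax:
  116000 kr × 6% = 6960 kr
  448000 kr × 10% = 44800 kr
  330500 kr × 17% = 56185 kr
  → 107945 kr

Minimum tax:
  Base (financial-statement income): 1371500 kr
  Exemption: 105000 kr − 20% × (1371500 kr − 1115000 kr) = 105000 kr − 51300 kr = 53700 kr
  Base: 1371500 kr − 53700 kr = 1317800 kr
  1317800 kr × 22% = 289916 kr

Excess of minimum tax over regular income tax: 289916 kr − 107945 kr = 181971 kr.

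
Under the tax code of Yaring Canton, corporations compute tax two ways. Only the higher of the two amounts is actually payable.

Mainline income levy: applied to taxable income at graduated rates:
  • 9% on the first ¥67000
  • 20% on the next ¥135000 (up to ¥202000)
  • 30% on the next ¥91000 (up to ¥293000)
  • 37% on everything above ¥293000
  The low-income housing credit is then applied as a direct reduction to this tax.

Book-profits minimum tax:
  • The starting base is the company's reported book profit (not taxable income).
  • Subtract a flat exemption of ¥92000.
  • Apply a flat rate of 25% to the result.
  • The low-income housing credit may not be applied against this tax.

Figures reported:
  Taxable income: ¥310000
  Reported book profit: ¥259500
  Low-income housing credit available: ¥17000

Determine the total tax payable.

¥49620

Mainline income levy:
  ¥67000 × 9% = ¥6030
  ¥135000 × 20% = ¥27000
  ¥91000 × 30% = ¥27300
  ¥17000 × 37% = ¥6290
  → ¥66620
  Less low-income housing credit ¥17000 → ¥49620

Book-profits minimum tax:
  Base (reported book profit): ¥259500
  Less exemption ¥92000 → base ¥167500
  ¥167500 × 25% = ¥41875

¥49620 > ¥41875, so the mainline income levy governs.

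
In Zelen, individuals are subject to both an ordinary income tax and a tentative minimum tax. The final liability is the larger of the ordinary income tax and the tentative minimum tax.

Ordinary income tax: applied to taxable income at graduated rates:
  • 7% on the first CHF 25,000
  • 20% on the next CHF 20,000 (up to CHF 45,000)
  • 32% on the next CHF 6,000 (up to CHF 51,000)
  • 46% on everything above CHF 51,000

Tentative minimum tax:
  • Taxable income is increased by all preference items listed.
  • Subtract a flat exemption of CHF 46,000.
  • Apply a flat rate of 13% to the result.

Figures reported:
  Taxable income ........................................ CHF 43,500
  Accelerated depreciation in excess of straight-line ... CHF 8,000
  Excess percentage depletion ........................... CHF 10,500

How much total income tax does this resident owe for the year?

CHF 5,450

Tentative minimum tax:
  Adjusted income: CHF 43,500 + CHF 8,000 + CHF 10,500 = CHF 62,000
  Less exemption CHF 46,000 → base CHF 16,000
  CHF 16,000 × 13% = CHF 2,080

Ordinary income tax:
  CHF 25,000 × 7% = CHF 1,750
  CHF 18,500 × 20% = CHF 3,700
  → CHF 5,450

CHF 5,450 > CHF 2,080, so the ordinary income tax governs.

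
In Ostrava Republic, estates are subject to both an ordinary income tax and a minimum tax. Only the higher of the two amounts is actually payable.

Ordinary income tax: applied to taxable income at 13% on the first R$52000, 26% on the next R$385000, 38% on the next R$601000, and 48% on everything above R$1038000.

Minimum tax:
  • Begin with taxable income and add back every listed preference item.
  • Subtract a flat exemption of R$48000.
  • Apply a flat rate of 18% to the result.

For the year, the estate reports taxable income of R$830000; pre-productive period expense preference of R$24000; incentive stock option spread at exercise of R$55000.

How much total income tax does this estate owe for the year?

Minimum tax:
  Adjusted income: R$830000 + R$24000 + R$55000 = R$909000
  Less exemption R$48000 → base R$861000
  R$861000 × 18% = R$154980

Ordinary income tax:
  R$52000 × 13% = R$6760
  R$385000 × 26% = R$100100
  R$393000 × 38% = R$149340
  → R$256200

R$256200 > R$154980, so the ordinary income tax governs.

R$256200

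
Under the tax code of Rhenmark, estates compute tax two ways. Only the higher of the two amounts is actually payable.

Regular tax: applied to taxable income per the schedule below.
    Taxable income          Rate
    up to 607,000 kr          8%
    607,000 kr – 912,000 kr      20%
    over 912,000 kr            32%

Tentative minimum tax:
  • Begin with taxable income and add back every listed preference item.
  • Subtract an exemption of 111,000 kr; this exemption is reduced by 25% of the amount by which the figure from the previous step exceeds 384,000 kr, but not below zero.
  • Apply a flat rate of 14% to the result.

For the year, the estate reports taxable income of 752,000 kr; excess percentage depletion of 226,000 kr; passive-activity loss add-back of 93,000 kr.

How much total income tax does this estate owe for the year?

149,940 kr

Tentative minimum tax:
  Adjusted income: 752,000 kr + 226,000 kr + 93,000 kr = 1,071,000 kr
  Exemption: 25% × (1,071,000 kr − 384,000 kr) = 171,750 kr ≥ 111,000 kr, so the exemption is fully phased out
  Base: 1,071,000 kr − 0 kr = 1,071,000 kr
  1,071,000 kr × 14% = 149,940 kr

Regular tax:
  607,000 kr × 8% = 48,560 kr
  145,000 kr × 20% = 29,000 kr
  → 77,560 kr

149,940 kr > 77,560 kr, so the tentative minimum tax is the binding amount.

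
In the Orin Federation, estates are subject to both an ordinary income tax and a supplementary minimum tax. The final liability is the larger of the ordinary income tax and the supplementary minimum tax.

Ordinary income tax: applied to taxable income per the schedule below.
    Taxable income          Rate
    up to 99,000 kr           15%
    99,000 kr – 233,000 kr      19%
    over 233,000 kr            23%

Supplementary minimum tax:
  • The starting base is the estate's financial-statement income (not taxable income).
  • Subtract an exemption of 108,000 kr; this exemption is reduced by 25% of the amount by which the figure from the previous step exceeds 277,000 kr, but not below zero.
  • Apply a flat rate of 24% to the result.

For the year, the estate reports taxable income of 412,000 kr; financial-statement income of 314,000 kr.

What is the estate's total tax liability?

Supplementary minimum tax:
  Base (financial-statement income): 314,000 kr
  Exemption: 108,000 kr − 25% × (314,000 kr − 277,000 kr) = 108,000 kr − 9,250 kr = 98,750 kr
  Base: 314,000 kr − 98,750 kr = 215,250 kr
  215,250 kr × 24% = 51,660 kr

Ordinary income tax:
  99,000 kr × 15% = 14,850 kr
  134,000 kr × 19% = 25,460 kr
  179,000 kr × 23% = 41,170 kr
  → 81,480 kr

81,480 kr > 51,660 kr, so the ordinary income tax governs.

81,480 kr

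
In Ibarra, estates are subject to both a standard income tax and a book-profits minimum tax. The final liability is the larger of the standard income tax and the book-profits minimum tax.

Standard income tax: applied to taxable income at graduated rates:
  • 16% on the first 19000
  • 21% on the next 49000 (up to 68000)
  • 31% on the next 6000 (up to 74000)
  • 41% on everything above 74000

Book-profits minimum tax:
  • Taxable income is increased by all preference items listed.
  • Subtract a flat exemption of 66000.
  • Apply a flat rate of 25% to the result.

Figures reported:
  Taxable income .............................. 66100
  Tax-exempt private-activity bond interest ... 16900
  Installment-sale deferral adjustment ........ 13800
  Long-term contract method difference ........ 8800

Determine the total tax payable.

12931

Standard income tax:
  19000 × 16% = 3040
  47100 × 21% = 9891
  → 12931

Book-profits minimum tax:
  Adjusted income: 66100 + 16900 + 13800 + 8800 = 105600
  Less exemption 66000 → base 39600
  39600 × 25% = 9900

12931 > 9900, so the standard income tax governs.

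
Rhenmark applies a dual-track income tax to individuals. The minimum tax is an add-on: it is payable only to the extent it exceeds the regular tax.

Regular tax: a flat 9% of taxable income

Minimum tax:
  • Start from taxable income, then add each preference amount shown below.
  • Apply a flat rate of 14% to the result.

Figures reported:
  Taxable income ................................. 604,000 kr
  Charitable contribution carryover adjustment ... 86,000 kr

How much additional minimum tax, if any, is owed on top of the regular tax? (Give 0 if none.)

Regular tax:
  604,000 kr × 9% = 54,360 kr

Minimum tax:
  Adjusted income: 604,000 kr + 86,000 kr = 690,000 kr
  690,000 kr × 14% = 96,600 kr

Excess of minimum tax over regular tax: 96,600 kr − 54,360 kr = 42,240 kr.

42,240 kr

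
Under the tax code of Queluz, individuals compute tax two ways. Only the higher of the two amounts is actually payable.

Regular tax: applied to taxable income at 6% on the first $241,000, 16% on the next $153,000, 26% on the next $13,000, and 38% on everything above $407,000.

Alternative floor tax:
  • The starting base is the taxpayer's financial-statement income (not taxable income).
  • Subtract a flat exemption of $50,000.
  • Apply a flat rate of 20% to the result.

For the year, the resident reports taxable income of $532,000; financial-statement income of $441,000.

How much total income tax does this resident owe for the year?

$89,820

Alternative floor tax:
  Base (financial-statement income): $441,000
  Less exemption $50,000 → base $391,000
  $391,000 × 20% = $78,200

Regular tax:
  $241,000 × 6% = $14,460
  $153,000 × 16% = $24,480
  $13,000 × 26% = $3,380
  $125,000 × 38% = $47,500
  → $89,820

$89,820 > $78,200, so the regular tax governs.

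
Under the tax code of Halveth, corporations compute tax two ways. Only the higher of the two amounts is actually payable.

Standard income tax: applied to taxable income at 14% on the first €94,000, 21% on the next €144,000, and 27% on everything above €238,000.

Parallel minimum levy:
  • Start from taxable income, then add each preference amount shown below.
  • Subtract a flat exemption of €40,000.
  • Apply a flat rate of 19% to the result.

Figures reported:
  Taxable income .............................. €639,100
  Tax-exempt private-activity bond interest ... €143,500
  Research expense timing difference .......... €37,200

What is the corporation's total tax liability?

€151,697

Standard income tax:
  €94,000 × 14% = €13,160
  €144,000 × 21% = €30,240
  €401,100 × 27% = €108,297
  → €151,697

Parallel minimum levy:
  Adjusted income: €639,100 + €143,500 + €37,200 = €819,800
  Less exemption €40,000 → base €779,800
  €779,800 × 19% = €148,162

€151,697 > €148,162, so the standard income tax governs.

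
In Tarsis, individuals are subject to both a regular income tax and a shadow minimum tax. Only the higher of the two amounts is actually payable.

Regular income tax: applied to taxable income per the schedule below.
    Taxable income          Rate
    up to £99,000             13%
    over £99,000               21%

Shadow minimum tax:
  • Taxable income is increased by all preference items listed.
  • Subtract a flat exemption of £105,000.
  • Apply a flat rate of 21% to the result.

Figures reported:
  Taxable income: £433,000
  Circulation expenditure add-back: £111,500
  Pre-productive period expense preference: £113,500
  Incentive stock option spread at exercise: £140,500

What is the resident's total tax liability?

Regular income tax:
  £99,000 × 13% = £12,870
  £334,000 × 21% = £70,140
  → £83,010

Shadow minimum tax:
  Adjusted income: £433,000 + £111,500 + £113,500 + £140,500 = £798,500
  Less exemption £105,000 → base £693,500
  £693,500 × 21% = £145,635

£145,635 > £83,010, so the shadow minimum tax is the binding amount.

£145,635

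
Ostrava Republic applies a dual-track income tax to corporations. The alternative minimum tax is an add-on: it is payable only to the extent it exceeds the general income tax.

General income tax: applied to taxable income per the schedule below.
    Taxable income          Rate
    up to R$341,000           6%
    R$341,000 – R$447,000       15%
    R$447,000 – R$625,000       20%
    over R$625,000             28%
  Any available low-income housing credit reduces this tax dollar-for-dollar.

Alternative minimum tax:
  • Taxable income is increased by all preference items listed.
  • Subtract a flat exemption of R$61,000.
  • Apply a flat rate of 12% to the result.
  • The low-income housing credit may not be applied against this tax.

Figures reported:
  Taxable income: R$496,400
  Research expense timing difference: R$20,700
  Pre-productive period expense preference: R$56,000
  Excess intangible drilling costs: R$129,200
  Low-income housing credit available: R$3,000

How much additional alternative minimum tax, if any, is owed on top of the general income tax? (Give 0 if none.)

Alternative minimum tax:
  Adjusted income: R$496,400 + R$20,700 + R$56,000 + R$129,200 = R$702,300
  Less exemption R$61,000 → base R$641,300
  R$641,300 × 12% = R$76,956

General income tax:
  R$341,000 × 6% = R$20,460
  R$106,000 × 15% = R$15,900
  R$49,400 × 20% = R$9,880
  → R$46,240
  Less low-income housing credit R$3,000 → R$43,240

Excess of alternative minimum tax over general income tax: R$76,956 − R$43,240 = R$33,716.

R$33,716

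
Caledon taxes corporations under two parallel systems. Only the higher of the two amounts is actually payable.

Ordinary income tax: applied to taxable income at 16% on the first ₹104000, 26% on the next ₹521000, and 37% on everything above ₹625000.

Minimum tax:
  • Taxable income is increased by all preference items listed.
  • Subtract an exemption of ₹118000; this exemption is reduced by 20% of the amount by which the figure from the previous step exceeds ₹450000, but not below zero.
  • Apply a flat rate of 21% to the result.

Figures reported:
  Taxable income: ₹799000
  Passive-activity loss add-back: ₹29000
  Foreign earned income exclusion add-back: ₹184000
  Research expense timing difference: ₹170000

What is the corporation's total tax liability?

₹248220

Minimum tax:
  Adjusted income: ₹799000 + ₹29000 + ₹184000 + ₹170000 = ₹1182000
  Exemption: 20% × (₹1182000 − ₹450000) = ₹146400 ≥ ₹118000, so the exemption is fully phased out
  Base: ₹1182000 − ₹0 = ₹1182000
  ₹1182000 × 21% = ₹248220

Ordinary income tax:
  ₹104000 × 16% = ₹16640
  ₹521000 × 26% = ₹135460
  ₹174000 × 37% = ₹64380
  → ₹216480

₹248220 > ₹216480, so the minimum tax is the binding amount.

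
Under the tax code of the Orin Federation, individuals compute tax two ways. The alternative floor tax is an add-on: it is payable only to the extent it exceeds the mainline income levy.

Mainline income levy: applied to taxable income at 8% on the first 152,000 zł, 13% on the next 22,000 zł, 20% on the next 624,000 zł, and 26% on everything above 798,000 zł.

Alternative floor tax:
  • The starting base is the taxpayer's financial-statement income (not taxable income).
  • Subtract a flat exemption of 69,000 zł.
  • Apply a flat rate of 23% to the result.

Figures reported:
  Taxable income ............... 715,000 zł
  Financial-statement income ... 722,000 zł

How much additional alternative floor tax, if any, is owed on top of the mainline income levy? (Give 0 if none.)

26,970 zł

Alternative floor tax:
  Base (financial-statement income): 722,000 zł
  Less exemption 69,000 zł → base 653,000 zł
  653,000 zł × 23% = 150,190 zł

Mainline income levy:
  152,000 zł × 8% = 12,160 zł
  22,000 zł × 13% = 2,860 zł
  541,000 zł × 20% = 108,200 zł
  → 123,220 zł

Excess of alternative floor tax over mainline income levy: 150,190 zł − 123,220 zł = 26,970 zł.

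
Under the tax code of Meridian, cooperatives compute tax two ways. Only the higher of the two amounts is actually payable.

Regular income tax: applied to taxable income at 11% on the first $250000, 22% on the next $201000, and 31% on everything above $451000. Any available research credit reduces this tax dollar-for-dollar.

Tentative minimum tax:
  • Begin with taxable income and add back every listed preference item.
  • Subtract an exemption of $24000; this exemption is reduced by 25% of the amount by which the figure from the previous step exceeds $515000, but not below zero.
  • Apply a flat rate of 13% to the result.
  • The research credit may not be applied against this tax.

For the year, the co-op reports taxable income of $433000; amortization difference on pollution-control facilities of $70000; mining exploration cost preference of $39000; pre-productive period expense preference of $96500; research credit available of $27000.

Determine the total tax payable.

Tentative minimum tax:
  Adjusted income: $433000 + $70000 + $39000 + $96500 = $638500
  Exemption: 25% × ($638500 − $515000) = $30875 ≥ $24000, so the exemption is fully phased out
  Base: $638500 − $0 = $638500
  $638500 × 13% = $83005

Regular income tax:
  $250000 × 11% = $27500
  $183000 × 22% = $40260
  → $67760
  Less research credit $27000 → $40760

$83005 > $40760, so the tentative minimum tax is the binding amount.

$83005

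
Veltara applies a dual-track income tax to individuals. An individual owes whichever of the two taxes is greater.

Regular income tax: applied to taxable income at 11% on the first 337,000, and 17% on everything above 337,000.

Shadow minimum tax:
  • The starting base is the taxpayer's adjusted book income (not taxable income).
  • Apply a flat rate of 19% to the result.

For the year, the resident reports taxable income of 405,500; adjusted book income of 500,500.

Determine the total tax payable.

95,095

Shadow minimum tax:
  Base (adjusted book income): 500,500
  500,500 × 19% = 95,095

Regular income tax:
  337,000 × 11% = 37,070
  68,500 × 17% = 11,645
  → 48,715

95,095 > 48,715, so the shadow minimum tax is the binding amount.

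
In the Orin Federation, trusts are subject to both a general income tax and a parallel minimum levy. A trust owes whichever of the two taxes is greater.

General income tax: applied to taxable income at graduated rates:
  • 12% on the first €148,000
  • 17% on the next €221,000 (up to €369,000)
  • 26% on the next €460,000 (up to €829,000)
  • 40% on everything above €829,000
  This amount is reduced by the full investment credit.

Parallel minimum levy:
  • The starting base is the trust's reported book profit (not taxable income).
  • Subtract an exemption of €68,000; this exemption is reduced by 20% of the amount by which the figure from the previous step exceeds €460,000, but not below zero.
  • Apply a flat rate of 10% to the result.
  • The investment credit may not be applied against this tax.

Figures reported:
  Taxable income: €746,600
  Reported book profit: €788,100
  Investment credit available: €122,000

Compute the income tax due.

€78,572

General income tax:
  €148,000 × 12% = €17,760
  €221,000 × 17% = €37,570
  €377,600 × 26% = €98,176
  → €153,506
  Less investment credit €122,000 → €31,506

Parallel minimum levy:
  Base (reported book profit): €788,100
  Exemption: €68,000 − 20% × (€788,100 − €460,000) = €68,000 − €65,620 = €2,380
  Base: €788,100 − €2,380 = €785,720
  €785,720 × 10% = €78,572

€78,572 > €31,506, so the parallel minimum levy is the binding amount.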